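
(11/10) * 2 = 2.20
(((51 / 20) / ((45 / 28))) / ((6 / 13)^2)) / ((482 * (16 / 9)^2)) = 60333/12339200 = 0.00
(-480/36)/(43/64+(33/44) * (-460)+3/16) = 512/13215 = 0.04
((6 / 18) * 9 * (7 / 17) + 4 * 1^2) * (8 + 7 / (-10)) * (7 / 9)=45479/1530 = 29.72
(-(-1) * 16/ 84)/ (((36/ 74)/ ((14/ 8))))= 37/54 = 0.69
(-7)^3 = -343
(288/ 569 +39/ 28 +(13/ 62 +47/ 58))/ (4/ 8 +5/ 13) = 3.30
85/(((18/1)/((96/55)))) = 272/33 = 8.24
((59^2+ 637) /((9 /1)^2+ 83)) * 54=55593/41 = 1355.93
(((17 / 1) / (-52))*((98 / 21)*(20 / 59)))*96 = -38080/767 = -49.65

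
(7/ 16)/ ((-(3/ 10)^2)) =-175/36 = -4.86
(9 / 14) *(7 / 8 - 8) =-513/112 = -4.58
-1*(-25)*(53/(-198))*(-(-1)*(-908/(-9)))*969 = -194300650/297 = -654210.94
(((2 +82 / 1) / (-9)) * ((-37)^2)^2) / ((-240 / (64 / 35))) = 29986576/225 = 133273.67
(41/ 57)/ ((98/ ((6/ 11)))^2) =123/5519899 = 0.00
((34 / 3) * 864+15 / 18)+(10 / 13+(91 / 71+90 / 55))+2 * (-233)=568396655/60918 = 9330.52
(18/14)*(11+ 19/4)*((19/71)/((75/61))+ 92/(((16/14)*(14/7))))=23272947/28400 = 819.47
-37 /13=-2.85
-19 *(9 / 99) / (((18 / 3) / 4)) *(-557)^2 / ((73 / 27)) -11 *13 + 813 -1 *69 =-105622555/803 = -131534.94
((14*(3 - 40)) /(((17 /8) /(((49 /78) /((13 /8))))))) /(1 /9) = -2436672/2873 = -848.13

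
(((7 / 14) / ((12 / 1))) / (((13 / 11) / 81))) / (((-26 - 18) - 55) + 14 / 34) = -0.03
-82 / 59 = -1.39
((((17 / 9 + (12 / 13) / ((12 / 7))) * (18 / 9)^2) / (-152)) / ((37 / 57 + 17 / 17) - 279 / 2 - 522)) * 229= 65036/2933697 = 0.02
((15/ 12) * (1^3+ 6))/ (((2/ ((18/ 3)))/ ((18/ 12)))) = 315/8 = 39.38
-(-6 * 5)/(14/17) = 255/7 = 36.43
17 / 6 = 2.83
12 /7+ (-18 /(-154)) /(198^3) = 113848417/66411576 = 1.71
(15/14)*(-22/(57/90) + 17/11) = -14865/418 = -35.56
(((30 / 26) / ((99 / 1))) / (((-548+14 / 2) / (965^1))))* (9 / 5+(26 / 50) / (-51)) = -440426/11836539 = -0.04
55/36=1.53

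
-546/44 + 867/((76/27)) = 247125/836 = 295.60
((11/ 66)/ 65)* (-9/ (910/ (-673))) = 2019/118300 = 0.02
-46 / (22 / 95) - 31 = -2526/11 = -229.64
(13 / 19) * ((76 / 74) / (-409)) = -26/15133 = 0.00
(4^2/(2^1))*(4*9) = 288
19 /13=1.46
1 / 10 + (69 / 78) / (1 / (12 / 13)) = 1549/1690 = 0.92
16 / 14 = 8/7 = 1.14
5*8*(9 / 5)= 72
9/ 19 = 0.47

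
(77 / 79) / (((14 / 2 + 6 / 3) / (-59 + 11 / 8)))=-35497/5688 = -6.24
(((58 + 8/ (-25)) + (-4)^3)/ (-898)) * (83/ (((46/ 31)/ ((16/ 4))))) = 406534/258175 = 1.57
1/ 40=0.02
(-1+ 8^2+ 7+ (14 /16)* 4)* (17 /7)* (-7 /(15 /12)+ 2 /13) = -972.14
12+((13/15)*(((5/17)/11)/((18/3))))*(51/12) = 9517/792 = 12.02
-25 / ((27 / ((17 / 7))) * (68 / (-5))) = 125/756 = 0.17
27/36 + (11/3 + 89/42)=183/28 = 6.54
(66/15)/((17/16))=352/85 = 4.14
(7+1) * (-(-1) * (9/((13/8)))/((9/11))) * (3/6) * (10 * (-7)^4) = 8451520/13 = 650116.92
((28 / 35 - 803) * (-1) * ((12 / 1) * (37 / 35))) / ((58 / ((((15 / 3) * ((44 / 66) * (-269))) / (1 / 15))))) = -68436828/29 = -2359890.62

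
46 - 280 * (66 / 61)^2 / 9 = 35646/3721 = 9.58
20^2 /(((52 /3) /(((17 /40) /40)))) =51/208 = 0.25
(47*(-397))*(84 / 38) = -41246.21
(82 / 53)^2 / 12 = 1681/8427 = 0.20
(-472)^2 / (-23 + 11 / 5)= -139240/13 = -10710.77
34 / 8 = 17/4 = 4.25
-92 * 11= -1012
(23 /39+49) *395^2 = 301752350/39 = 7737239.74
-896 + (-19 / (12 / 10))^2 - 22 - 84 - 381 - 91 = -44039/36 = -1223.31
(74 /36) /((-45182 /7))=-259/813276 = 0.00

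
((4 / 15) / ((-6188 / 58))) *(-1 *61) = 3538/23205 = 0.15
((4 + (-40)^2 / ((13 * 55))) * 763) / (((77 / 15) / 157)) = 228971940/1573 = 145563.85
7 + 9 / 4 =37/4 = 9.25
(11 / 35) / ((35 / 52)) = 572/1225 = 0.47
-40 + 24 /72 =-119/3 = -39.67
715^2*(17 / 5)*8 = 13905320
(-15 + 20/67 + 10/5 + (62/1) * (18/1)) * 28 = 2069788/67 = 30892.36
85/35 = 17/7 = 2.43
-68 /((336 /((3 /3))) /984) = -1394/7 = -199.14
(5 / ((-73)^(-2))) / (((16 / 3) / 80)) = 399675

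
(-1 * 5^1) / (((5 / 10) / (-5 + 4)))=10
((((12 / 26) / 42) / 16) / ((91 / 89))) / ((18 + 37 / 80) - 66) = -445/31492643 = 0.00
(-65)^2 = 4225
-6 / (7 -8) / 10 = 0.60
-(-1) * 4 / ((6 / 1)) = 2/3 = 0.67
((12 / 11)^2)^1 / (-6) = -24/121 = -0.20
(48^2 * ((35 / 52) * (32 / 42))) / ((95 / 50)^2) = 1536000/4693 = 327.30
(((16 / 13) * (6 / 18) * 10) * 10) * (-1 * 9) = -4800/13 = -369.23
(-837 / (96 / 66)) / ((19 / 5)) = -46035/304 = -151.43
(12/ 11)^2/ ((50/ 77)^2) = 1764/625 = 2.82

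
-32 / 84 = -8/21 = -0.38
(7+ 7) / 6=7/3 = 2.33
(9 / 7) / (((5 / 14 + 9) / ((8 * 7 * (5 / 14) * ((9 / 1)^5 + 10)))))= 21261240/131 = 162299.54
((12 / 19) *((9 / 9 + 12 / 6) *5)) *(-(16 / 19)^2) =-46080/6859 = -6.72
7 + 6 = 13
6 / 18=1/3 = 0.33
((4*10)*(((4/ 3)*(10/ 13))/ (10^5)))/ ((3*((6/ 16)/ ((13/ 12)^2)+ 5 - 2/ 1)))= 26/631125 = 0.00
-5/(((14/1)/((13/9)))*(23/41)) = -2665/2898 = -0.92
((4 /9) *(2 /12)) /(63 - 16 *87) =-2/35883 = 0.00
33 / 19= 1.74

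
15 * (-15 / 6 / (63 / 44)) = -550/21 = -26.19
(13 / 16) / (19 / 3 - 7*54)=-39/17840 = 0.00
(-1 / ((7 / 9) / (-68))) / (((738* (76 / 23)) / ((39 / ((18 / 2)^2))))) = 5083/294462 = 0.02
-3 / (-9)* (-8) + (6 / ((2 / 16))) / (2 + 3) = 6.93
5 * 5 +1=26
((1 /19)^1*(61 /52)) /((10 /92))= 1403/2470 = 0.57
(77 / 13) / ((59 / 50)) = 3850/767 = 5.02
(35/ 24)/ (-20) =-7/96 = -0.07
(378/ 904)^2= 0.17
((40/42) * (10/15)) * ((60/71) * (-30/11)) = -8000/5467 = -1.46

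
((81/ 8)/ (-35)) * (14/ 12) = -0.34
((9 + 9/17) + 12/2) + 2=298/17 = 17.53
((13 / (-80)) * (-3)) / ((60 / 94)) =611/800 = 0.76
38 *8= 304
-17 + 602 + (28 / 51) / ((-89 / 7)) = 2655119/4539 = 584.96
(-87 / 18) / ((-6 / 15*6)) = 145/72 = 2.01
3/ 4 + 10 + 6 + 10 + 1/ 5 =539/20 = 26.95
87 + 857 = 944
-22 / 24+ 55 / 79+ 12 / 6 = 1687/948 = 1.78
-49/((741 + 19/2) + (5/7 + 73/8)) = -2744/42579 = -0.06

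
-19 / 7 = -2.71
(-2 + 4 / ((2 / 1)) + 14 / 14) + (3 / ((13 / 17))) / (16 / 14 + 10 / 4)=2.08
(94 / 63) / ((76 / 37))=1739/2394 = 0.73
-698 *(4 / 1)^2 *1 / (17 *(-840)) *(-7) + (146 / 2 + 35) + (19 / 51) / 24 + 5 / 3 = 104.21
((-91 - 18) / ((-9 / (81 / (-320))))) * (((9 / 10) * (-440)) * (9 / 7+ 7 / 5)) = 4564593/1400 = 3260.42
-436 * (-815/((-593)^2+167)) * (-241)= -21409235/87954 = -243.41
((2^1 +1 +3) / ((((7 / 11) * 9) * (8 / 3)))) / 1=11/28 = 0.39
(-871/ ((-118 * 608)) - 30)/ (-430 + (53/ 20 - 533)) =10757245/344496752 = 0.03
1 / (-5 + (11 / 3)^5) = 243/159836 = 0.00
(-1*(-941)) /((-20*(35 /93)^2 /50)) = -8138709/490 = -16609.61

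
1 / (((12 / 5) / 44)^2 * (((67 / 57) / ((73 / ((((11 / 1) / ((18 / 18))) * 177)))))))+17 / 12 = 1727303/142308 = 12.14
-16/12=-4/3 = -1.33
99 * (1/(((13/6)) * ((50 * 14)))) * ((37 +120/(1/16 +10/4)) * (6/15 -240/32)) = -10353717/266500 = -38.85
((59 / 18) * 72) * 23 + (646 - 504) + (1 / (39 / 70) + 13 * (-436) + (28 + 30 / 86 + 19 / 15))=-66.59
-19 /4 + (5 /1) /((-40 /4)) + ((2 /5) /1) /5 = -517/100 = -5.17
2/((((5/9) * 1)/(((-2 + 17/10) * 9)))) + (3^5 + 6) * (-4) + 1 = -25118/25 = -1004.72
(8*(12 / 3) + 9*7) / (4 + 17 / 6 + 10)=570/101 = 5.64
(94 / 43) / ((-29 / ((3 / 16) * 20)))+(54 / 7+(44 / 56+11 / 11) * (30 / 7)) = 1843437/122206 = 15.08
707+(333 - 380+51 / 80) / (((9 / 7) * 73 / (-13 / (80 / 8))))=371936719/525600 = 707.64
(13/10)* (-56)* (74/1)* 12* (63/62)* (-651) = 213817968/5 = 42763593.60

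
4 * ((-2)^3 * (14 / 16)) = -28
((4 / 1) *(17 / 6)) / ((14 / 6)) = 34/7 = 4.86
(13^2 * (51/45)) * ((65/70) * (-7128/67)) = -44370612/2345 = -18921.37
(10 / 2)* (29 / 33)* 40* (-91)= -527800/33 = -15993.94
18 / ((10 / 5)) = 9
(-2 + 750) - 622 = 126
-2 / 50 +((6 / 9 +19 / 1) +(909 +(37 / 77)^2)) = 413039738/444675 = 928.86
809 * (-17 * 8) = -110024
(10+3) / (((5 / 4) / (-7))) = -364/5 = -72.80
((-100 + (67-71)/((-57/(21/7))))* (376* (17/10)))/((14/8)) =-24238464/665 = -36448.82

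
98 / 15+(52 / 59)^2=381698/52215 = 7.31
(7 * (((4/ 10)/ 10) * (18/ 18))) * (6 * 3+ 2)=28/5 = 5.60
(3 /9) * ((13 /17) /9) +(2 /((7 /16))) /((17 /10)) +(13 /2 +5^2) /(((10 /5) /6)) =97.22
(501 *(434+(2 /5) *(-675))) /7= 82164/7 = 11737.71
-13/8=-1.62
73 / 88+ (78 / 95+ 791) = 792.65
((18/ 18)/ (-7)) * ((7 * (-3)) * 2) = 6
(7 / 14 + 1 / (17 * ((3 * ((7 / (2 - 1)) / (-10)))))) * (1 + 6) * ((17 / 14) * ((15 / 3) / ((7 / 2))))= 1685/294 = 5.73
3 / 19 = 0.16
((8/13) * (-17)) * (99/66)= -204/13 = -15.69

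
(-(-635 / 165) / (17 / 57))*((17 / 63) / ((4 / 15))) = 12065/924 = 13.06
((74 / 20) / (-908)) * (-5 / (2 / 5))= 185/3632 = 0.05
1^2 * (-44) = -44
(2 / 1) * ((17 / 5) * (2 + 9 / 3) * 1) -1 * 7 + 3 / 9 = 82/3 = 27.33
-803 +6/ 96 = -12847/16 = -802.94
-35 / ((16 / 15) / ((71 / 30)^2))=-35287/192 = -183.79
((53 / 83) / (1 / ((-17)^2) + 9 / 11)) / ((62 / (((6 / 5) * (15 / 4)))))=1516383/26882704 = 0.06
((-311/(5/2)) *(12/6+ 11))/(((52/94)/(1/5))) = -14617/25 = -584.68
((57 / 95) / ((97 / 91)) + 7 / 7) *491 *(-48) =-17864544/485 = -36834.11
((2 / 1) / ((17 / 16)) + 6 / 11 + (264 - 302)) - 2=-7026/187 = -37.57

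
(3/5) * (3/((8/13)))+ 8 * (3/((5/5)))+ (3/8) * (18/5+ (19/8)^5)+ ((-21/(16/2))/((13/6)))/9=962333449/17039360 = 56.48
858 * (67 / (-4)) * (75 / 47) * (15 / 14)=-32335875/1316 = -24571.33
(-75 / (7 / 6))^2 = 4132.65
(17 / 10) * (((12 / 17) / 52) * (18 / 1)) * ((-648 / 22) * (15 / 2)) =-13122/143 = -91.76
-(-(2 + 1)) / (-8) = -3/8 = -0.38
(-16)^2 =256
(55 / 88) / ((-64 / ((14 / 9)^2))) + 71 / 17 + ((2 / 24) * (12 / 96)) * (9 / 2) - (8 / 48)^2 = 735329/176256 = 4.17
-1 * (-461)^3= 97972181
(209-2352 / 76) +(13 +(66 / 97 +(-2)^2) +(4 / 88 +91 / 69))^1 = 551414101/2797674 = 197.10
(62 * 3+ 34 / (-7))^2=1607824/49 = 32812.73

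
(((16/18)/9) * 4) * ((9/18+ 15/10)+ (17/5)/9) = 3424/3645 = 0.94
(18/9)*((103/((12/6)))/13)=103/13 = 7.92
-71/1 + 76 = 5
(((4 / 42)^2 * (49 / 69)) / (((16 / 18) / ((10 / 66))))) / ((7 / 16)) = 40/15939 = 0.00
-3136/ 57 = -55.02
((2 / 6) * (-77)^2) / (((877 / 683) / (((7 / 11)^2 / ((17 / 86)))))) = 141029938/44727 = 3153.13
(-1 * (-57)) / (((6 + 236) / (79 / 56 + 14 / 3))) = 19399/13552 = 1.43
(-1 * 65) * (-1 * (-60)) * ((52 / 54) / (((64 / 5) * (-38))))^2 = -1373125/89828352 = -0.02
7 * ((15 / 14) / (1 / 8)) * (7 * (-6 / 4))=-630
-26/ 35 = -0.74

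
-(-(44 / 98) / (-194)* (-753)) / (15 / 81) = 223641/23765 = 9.41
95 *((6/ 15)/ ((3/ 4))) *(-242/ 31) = -36784/93 = -395.53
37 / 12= 3.08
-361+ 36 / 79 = -28483/79 = -360.54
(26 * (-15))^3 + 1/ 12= -59318999.92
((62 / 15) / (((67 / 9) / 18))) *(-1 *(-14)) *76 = 3562272/335 = 10633.65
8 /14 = 4/7 = 0.57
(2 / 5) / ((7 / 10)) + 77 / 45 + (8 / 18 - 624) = -195701/315 = -621.27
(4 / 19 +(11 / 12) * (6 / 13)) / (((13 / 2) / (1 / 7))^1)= 313/22477 = 0.01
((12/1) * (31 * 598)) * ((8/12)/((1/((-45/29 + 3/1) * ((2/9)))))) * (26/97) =107965312/8439 = 12793.61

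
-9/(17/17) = -9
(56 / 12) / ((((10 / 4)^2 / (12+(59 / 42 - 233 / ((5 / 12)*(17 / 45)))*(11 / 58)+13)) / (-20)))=16927096/4437 = 3814.99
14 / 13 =1.08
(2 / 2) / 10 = 1/10 = 0.10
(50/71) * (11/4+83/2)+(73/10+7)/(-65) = 54922/1775 = 30.94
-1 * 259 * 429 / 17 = -111111/17 = -6535.94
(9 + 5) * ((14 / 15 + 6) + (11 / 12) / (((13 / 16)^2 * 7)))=84368/845 = 99.84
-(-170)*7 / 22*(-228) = -135660/11 = -12332.73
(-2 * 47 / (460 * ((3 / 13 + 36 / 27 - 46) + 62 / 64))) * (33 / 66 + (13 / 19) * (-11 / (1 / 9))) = -7493304/23705939 = -0.32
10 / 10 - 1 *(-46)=47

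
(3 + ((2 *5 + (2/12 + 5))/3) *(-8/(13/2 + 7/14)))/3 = -25/27 = -0.93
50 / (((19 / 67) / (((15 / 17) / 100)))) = 1005/646 = 1.56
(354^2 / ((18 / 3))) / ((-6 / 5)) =-17405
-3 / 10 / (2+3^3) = -3/290 = -0.01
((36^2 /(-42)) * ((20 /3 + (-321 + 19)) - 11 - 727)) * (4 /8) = 111600/7 = 15942.86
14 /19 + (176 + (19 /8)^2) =221771/1216 = 182.38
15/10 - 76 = -149/2 = -74.50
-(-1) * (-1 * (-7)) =7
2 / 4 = 1/2 = 0.50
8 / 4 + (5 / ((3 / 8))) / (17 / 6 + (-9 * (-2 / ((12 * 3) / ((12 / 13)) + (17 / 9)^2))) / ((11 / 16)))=575466/98093 = 5.87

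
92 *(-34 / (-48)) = 391/6 = 65.17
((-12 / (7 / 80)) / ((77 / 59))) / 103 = -56640/55517 = -1.02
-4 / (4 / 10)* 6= -60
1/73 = 0.01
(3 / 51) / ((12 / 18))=3/34 = 0.09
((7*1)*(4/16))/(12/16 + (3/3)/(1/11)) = 7/47 = 0.15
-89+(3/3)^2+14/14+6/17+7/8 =-11665/136 = -85.77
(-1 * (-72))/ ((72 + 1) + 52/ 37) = 2664/2753 = 0.97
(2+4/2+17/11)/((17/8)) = 2.61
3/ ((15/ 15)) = 3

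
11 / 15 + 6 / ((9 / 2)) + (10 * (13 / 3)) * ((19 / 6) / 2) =6361/90 = 70.68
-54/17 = -3.18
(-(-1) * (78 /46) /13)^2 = 9/529 = 0.02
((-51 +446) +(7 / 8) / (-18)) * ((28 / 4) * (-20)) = -1990555/36 = -55293.19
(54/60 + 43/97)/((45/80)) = 10424/4365 = 2.39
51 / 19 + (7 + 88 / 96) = 2417/228 = 10.60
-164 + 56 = -108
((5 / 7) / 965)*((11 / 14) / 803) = 1/1380722 = 0.00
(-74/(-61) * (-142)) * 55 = -577940/61 = -9474.43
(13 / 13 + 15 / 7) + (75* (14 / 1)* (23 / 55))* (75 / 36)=141359/154 = 917.92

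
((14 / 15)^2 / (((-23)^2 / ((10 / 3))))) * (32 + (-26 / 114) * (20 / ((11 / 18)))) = 2010176/14925735 = 0.13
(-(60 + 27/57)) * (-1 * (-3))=-3447/19 = -181.42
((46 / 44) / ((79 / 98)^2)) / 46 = 2401/68651 = 0.03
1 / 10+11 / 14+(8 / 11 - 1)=236/385 = 0.61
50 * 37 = 1850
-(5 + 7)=-12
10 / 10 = 1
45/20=9/4 = 2.25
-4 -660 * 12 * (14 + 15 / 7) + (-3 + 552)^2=173545.57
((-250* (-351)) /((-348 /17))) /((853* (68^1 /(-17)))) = 248625/197896 = 1.26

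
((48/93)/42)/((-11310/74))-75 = -276105671/3681405 = -75.00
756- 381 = 375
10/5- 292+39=-251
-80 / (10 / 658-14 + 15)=-13160/167 = -78.80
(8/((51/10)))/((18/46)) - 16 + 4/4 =-5045/459 = -10.99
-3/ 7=-0.43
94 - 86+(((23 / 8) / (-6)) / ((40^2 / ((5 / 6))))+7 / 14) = 783337/92160 = 8.50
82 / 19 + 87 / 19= 169/19 = 8.89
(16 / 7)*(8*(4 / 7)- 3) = 176/49 = 3.59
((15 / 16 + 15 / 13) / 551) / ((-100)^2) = 3/7904000 = 0.00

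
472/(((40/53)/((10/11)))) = 6254/11 = 568.55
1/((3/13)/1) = 4.33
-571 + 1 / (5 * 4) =-570.95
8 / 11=0.73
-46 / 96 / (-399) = 23/19152 = 0.00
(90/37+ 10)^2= 211600/1369 = 154.57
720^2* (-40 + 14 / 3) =-18316800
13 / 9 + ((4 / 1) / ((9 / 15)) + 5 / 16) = 1213/144 = 8.42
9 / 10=0.90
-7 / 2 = -3.50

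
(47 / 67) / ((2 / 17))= 799/134 = 5.96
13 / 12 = 1.08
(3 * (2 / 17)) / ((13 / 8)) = 48/221 = 0.22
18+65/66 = 1253/66 = 18.98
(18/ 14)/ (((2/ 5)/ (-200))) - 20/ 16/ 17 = -642.93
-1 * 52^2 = -2704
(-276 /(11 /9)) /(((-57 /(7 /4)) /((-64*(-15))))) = 1391040/209 = 6655.69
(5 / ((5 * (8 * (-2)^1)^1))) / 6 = -1/96 = -0.01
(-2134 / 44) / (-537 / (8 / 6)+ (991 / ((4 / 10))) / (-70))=679/6134 = 0.11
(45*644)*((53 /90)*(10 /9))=170660/9 = 18962.22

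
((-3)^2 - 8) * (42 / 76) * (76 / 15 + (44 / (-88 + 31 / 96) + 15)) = 10.81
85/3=28.33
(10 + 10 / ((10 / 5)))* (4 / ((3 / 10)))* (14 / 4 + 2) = 1100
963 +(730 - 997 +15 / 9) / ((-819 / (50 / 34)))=40243447/41769 = 963.48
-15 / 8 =-1.88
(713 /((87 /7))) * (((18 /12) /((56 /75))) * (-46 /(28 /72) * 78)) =-431703675/406 = -1063309.54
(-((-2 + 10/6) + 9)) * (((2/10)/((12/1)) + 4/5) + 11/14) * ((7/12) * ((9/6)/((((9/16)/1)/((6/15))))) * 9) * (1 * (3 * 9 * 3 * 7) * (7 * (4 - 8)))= 30866472/25 = 1234658.88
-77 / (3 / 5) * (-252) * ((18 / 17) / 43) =582120/731 = 796.33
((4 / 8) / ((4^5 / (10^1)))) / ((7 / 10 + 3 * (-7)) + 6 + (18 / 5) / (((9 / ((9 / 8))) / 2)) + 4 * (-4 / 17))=-425/1248256 = 0.00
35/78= 0.45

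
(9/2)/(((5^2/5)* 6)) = 3/20 = 0.15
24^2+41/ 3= 1769/3 = 589.67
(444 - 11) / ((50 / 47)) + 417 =41201/50 = 824.02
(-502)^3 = -126506008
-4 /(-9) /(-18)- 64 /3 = -21.36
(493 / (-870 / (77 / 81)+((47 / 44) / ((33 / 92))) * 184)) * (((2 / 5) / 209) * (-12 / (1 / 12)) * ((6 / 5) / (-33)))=-2981664/221630725 = -0.01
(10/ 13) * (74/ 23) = 740/299 = 2.47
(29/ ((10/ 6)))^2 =7569/25 = 302.76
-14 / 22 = -7/11 = -0.64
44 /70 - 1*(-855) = 29947/35 = 855.63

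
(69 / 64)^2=4761/4096 = 1.16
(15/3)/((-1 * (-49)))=5/49 = 0.10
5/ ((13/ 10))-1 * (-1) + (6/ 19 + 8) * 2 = 5305/247 = 21.48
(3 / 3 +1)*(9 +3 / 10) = 93/5 = 18.60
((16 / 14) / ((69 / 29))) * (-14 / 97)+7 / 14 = 5765/13386 = 0.43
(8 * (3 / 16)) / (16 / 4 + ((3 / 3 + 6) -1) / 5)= 15/52 = 0.29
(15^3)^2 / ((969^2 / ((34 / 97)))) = 2531250/595289 = 4.25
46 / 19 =2.42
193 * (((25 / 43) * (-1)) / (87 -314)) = 0.49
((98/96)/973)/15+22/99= 0.22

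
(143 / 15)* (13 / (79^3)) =1859/7395585 = 0.00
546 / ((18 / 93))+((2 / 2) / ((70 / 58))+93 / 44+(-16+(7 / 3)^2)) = 38993539/13860 = 2813.39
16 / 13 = 1.23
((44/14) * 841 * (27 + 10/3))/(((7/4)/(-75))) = -24052600/7 = -3436085.71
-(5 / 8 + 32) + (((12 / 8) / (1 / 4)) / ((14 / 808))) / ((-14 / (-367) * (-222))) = -1066265/14504 = -73.52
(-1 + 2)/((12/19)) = 19/12 = 1.58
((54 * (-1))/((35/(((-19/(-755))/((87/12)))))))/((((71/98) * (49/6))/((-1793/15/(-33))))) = -891936/272045375 = 0.00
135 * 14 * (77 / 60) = 4851/2 = 2425.50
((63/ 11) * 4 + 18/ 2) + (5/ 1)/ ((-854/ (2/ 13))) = 31.91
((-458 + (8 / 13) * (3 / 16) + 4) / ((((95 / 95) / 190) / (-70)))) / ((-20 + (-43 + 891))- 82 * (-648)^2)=-1569533/8952138 = -0.18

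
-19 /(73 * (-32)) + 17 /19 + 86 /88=917931/488224 = 1.88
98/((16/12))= 73.50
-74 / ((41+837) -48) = -37/415 = -0.09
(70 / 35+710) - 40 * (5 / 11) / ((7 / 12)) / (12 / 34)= 623.69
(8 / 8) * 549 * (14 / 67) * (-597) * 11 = -50473962/67 = -753342.72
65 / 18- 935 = -16765/18 = -931.39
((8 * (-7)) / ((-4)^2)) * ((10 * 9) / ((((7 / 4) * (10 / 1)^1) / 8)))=-144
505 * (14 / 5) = 1414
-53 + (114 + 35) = 96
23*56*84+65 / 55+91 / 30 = 108196.22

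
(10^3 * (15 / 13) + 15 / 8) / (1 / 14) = 841365/52 = 16180.10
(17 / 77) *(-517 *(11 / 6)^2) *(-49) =676753/36 = 18798.69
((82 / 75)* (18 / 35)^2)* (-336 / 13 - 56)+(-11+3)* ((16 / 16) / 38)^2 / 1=-486060182/20531875 = -23.67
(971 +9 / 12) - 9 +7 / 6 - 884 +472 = 6623/12 = 551.92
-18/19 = -0.95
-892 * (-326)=290792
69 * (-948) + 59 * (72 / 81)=-588236/9 = -65359.56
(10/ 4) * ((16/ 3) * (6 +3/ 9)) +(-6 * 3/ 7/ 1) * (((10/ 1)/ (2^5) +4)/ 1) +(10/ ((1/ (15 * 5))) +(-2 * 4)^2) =447227/504 = 887.36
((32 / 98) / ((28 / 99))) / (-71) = -396/24353 = -0.02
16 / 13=1.23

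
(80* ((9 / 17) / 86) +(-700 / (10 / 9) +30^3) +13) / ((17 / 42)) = 810025986/12427 = 65182.75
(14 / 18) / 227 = 7/2043 = 0.00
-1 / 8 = -0.12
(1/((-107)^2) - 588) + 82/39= -261609611/446511 = -585.90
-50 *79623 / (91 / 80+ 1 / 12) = -955476000/293 = -3261010.24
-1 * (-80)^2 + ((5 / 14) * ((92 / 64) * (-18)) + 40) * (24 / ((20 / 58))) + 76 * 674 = 1315015/28 = 46964.82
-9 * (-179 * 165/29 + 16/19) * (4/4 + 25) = 131204034/551 = 238119.84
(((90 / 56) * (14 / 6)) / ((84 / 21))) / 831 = 5/4432 = 0.00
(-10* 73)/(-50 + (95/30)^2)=18.26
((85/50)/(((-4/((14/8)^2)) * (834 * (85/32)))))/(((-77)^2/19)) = -19/10091400 = 0.00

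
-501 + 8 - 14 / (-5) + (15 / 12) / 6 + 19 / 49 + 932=2601289/5880 = 442.40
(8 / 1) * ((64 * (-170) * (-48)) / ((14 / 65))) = 135782400/7 = 19397485.71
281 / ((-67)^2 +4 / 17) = 4777/76317 = 0.06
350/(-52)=-175/26 = -6.73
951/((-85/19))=-18069/85 = -212.58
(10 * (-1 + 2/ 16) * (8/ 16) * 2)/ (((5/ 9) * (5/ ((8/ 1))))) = -126/5 = -25.20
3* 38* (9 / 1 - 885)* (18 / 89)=-1797552/89 = -20197.21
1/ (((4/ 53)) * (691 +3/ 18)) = 159/8294 = 0.02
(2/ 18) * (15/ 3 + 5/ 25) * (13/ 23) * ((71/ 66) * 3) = 11999/11385 = 1.05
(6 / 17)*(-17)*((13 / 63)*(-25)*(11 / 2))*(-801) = -954525/7 = -136360.71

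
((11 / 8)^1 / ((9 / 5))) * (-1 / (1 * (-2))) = 55/144 = 0.38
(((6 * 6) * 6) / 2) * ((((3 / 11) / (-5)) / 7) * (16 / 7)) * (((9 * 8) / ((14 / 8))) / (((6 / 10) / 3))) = -1492992/3773 = -395.70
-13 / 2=-6.50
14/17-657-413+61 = -17139/17 = -1008.18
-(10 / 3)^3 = -1000/27 = -37.04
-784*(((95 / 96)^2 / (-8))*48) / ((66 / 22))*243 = 11940075/32 = 373127.34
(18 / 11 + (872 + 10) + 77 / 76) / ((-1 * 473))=-739567/395428 = -1.87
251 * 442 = 110942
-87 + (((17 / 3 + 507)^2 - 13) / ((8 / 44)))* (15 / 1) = 130092463/6 = 21682077.17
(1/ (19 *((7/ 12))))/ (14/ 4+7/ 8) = 0.02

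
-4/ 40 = -1/10 = -0.10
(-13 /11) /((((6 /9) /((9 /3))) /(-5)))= 585/22 = 26.59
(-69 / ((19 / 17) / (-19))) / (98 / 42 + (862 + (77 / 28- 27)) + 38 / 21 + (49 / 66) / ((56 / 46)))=127512/91585 = 1.39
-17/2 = -8.50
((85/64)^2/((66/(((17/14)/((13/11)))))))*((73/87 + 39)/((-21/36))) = -212855725/113498112 = -1.88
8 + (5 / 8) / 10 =129/16 = 8.06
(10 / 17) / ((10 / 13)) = 13/17 = 0.76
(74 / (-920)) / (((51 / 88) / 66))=-17908/1955 = -9.16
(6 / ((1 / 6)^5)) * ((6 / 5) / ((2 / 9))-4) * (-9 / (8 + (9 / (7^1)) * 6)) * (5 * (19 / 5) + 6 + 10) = -72013536/55 = -1309337.02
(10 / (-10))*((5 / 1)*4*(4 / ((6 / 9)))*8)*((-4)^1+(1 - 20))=22080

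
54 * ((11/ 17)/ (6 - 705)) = -198/3961 = -0.05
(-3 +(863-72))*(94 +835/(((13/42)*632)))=79526339/1027 = 77435.58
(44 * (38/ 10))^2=27955.84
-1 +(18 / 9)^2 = 3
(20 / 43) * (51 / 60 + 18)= 377/43 = 8.77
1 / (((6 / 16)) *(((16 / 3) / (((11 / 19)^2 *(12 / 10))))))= 363/1805 = 0.20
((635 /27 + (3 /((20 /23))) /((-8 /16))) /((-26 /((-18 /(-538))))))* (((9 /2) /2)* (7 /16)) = -94227/4476160 = -0.02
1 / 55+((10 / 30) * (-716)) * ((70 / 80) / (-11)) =6271/330 = 19.00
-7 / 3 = -2.33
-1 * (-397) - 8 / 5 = 1977/5 = 395.40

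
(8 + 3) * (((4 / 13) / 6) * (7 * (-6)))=-308/13 = -23.69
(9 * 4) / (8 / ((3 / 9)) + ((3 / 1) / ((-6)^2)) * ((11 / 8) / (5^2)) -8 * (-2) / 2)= 86400/76811 = 1.12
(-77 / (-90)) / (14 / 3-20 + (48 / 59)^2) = -268037/4596420 = -0.06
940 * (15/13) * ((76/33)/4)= 89300/143 = 624.48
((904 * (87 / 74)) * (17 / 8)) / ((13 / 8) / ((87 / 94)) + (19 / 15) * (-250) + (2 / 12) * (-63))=-29080098/4189991 = -6.94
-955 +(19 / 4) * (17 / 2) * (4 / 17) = -1891/2 = -945.50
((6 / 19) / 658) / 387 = 1/806379 = 0.00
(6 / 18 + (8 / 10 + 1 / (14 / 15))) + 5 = 1513/210 = 7.20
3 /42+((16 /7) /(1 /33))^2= 557575/98 = 5689.54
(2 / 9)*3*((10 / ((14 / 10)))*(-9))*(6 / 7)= -1800/49 = -36.73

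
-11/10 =-1.10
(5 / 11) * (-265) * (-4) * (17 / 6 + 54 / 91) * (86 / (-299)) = -426400900/897897 = -474.89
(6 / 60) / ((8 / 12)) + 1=1.15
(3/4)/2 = 0.38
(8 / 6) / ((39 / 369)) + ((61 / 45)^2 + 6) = 538423/26325 = 20.45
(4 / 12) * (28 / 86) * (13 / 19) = 182/2451 = 0.07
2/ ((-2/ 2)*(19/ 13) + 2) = 26/7 = 3.71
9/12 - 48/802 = 1107/1604 = 0.69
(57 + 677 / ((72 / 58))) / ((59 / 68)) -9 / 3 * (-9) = 382982/531 = 721.25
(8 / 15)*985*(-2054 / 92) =-809276/69 = -11728.64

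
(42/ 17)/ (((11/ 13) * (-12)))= -91/374 = -0.24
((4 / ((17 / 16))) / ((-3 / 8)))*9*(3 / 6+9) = -14592/17 = -858.35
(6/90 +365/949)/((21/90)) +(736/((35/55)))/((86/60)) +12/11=4980292/6149 = 809.94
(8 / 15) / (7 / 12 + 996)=32/59795 = 0.00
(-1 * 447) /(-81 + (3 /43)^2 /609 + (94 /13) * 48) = -727047139/432775104 = -1.68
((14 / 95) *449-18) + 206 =254.17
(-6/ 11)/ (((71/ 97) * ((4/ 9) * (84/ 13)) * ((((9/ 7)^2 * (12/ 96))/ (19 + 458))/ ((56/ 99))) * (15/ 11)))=-26198536/105435 = -248.48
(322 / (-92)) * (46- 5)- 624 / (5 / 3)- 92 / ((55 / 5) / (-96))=31351/110 = 285.01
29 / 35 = 0.83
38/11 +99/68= 3673/748 = 4.91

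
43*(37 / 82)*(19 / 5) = 30229/410 = 73.73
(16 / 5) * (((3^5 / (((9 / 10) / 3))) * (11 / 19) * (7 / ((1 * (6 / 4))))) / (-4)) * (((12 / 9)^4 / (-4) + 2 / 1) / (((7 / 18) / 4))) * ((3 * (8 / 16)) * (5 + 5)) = -6209280/19 = -326804.21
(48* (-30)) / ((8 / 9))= -1620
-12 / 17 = -0.71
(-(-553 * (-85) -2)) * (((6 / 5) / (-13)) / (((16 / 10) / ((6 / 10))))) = 423027/260 = 1627.03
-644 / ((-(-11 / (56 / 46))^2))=7.89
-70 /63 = -10/9 = -1.11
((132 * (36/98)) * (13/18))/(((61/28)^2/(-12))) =-329472/3721 = -88.54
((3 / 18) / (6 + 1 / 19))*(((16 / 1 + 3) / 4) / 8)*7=2527/22080 = 0.11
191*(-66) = -12606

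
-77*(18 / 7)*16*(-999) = 3164832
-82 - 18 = -100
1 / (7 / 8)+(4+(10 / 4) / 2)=6.39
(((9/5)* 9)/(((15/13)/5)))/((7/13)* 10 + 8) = 1521/290 = 5.24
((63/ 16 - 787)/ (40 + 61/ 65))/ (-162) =814385/6897312 = 0.12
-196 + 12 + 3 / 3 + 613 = 430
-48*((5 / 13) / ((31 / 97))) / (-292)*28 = 162960/29419 = 5.54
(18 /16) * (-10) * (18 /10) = -20.25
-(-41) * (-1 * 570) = -23370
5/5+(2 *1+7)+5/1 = 15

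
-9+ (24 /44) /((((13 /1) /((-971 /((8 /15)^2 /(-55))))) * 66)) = 1010007/9152 = 110.36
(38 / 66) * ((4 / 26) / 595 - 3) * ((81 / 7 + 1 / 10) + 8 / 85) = -20.32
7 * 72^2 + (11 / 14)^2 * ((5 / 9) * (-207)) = 7098533/196 = 36217.01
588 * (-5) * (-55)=161700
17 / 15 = 1.13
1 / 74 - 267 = -19757/74 = -266.99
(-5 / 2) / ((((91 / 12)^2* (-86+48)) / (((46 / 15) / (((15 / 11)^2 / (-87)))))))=-645656/3933475 = -0.16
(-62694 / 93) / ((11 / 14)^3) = -57344112/41261 = -1389.79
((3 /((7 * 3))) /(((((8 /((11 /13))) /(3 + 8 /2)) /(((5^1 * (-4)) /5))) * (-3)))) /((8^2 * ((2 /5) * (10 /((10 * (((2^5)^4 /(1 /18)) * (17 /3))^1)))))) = 7659520/13 = 589193.85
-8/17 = -0.47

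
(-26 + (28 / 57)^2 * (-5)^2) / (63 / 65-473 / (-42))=-59035340/36162453 = -1.63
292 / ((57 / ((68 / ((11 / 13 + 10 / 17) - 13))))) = -1097044/36423 = -30.12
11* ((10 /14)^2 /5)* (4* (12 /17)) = 2640/833 = 3.17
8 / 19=0.42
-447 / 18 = -149/6 = -24.83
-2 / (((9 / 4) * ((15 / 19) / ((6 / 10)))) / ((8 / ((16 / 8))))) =-608/225 = -2.70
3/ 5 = 0.60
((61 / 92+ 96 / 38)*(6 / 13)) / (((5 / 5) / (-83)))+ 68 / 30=-20436317/170430 = -119.91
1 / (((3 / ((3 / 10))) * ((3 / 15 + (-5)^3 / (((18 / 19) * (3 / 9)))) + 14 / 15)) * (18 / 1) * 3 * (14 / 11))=-11/2983932 = 0.00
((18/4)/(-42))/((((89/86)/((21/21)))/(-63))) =1161/178 = 6.52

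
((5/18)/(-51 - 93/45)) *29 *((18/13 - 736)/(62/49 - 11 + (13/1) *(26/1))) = 33926375/99868548 = 0.34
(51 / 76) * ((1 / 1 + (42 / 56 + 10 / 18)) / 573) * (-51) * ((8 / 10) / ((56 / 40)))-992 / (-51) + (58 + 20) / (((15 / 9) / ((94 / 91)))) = 584857099/8637020 = 67.72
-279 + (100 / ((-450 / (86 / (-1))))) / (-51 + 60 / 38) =-2361097/8451 = -279.39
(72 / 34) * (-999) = -35964/17 = -2115.53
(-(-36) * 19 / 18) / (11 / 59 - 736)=-2242/43413 = -0.05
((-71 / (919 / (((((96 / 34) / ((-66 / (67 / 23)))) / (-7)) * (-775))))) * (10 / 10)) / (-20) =-0.05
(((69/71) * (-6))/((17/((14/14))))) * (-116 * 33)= 1584792/1207 = 1313.00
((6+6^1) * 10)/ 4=30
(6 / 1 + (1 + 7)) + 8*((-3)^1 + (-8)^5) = -262154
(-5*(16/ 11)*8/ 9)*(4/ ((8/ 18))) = -640/11 = -58.18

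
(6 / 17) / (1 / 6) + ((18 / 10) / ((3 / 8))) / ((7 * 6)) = 1328/595 = 2.23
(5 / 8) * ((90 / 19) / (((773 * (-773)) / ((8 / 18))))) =-25/11353051 = 0.00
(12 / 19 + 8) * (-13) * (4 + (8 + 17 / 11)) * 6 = -1906008/209 = -9119.66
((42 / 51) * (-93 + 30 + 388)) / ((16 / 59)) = 134225/136 = 986.95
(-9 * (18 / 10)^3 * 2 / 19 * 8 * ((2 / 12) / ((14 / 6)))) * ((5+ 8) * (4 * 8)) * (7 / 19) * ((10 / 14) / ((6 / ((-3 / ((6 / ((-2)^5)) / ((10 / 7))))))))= -116453376/88445 = -1316.68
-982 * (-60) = 58920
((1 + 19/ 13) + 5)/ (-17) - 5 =-1202/221 = -5.44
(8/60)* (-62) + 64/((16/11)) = 536/15 = 35.73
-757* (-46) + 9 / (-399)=4631323/133 = 34821.98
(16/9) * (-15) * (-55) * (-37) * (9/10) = -48840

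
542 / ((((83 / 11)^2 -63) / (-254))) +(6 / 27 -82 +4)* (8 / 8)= 74703326/3303 = 22616.81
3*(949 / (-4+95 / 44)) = -41756/27 = -1546.52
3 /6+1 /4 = 0.75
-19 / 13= -1.46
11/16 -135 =-2149/16 = -134.31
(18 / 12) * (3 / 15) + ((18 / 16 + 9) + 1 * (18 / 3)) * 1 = 657/40 = 16.42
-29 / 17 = -1.71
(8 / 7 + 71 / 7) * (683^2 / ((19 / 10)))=368526310/133 = 2770874.51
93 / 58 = 1.60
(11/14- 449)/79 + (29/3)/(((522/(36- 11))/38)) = 355925/29862 = 11.92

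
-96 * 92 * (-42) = 370944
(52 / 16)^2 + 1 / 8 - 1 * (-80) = 90.69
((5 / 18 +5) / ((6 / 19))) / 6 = 1805/648 = 2.79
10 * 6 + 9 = 69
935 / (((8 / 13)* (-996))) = -12155/7968 = -1.53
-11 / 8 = -1.38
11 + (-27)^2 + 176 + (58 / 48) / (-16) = 351715/384 = 915.92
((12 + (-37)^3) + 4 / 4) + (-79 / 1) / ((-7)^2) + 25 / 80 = -39702779/784 = -50641.30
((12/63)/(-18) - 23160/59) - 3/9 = -4381075/11151 = -392.89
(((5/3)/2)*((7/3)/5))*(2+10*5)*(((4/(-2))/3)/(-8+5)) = 364/81 = 4.49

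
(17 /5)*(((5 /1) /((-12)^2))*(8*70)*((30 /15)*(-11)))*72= -104720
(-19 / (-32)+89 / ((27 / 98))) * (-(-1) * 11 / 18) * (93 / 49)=95349397/254016 = 375.37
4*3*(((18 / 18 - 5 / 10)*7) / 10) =21/5 = 4.20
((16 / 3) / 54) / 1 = 8/81 = 0.10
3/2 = 1.50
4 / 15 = 0.27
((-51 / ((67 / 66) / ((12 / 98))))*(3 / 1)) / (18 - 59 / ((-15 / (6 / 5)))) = -378675/466186 = -0.81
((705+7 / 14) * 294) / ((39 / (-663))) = -3526089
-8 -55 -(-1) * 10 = -53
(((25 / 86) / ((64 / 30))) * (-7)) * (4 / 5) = -525/688 = -0.76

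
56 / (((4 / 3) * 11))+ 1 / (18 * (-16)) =12085/3168 = 3.81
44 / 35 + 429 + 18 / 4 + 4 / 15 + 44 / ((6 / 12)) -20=21127/42 = 503.02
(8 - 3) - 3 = 2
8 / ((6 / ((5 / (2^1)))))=10/3 = 3.33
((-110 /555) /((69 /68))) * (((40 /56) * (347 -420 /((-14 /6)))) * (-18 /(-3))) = -7883920/17871 = -441.16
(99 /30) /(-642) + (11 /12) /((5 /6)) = 2343/2140 = 1.09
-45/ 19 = -2.37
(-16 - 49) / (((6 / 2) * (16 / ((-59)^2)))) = -226265/48 = -4713.85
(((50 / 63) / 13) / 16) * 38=475/3276 = 0.14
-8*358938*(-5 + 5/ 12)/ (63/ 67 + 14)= 80162820/91 = 880910.11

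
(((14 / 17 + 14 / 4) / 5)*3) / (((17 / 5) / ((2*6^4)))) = 571536/289 = 1977.63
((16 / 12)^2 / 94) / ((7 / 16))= 128/2961 = 0.04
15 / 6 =5/2 = 2.50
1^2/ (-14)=-1/14 = -0.07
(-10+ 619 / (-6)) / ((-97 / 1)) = 7/6 = 1.17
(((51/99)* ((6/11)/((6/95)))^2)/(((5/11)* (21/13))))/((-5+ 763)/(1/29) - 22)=79781/33480216 = 0.00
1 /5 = 0.20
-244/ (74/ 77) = -9394/37 = -253.89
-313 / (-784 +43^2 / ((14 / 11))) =-4382/9363 = -0.47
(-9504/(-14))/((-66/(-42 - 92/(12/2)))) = 4128/7 = 589.71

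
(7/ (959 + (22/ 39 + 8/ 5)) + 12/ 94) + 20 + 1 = 186179166/8809069 = 21.13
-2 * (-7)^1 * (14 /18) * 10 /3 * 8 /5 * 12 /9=6272/81 = 77.43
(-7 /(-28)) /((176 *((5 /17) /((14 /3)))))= 119/5280 = 0.02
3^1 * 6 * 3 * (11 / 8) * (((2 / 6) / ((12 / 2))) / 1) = 33/8 = 4.12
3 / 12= 1/4 = 0.25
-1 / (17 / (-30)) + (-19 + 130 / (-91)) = -2221/119 = -18.66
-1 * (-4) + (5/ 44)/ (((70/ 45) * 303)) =248879/62216 = 4.00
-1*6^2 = -36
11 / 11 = 1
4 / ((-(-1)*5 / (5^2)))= 20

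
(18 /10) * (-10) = -18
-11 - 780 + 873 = 82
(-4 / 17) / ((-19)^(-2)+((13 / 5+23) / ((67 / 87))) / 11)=-5321140/68404277 = -0.08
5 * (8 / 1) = 40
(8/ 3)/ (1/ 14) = 112/3 = 37.33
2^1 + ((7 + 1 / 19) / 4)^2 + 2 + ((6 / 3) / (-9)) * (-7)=112601/12996 = 8.66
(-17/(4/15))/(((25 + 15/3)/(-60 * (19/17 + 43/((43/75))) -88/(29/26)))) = 286307/29 = 9872.66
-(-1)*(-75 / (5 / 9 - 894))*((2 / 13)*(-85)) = -6750/6149 = -1.10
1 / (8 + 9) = 1/17 = 0.06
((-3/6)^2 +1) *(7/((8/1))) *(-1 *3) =-105/32 = -3.28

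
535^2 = 286225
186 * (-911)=-169446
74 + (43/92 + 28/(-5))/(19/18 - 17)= 4905989/66010 = 74.32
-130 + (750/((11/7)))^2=27546770/121 = 227659.26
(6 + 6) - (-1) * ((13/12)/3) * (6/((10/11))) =863/60 = 14.38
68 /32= 17/8 = 2.12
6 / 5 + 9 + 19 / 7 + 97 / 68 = 34131/2380 = 14.34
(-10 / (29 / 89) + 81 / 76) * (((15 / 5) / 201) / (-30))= 65291/4430040 = 0.01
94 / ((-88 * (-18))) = 47/792 = 0.06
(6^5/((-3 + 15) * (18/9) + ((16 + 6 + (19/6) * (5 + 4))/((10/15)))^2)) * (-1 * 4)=-165888/30731 = -5.40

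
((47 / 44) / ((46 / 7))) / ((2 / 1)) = 329/4048 = 0.08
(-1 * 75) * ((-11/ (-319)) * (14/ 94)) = -525/1363 = -0.39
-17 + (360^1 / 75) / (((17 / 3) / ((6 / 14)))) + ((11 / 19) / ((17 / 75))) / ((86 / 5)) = -16030591/972230 = -16.49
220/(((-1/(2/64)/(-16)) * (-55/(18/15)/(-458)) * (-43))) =-5496/215 = -25.56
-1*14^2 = -196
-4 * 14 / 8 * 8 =-56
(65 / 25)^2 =169/25 = 6.76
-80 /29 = -2.76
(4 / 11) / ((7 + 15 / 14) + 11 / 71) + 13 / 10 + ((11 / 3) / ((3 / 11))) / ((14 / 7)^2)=76181213/16190460 = 4.71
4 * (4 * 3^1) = 48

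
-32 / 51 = -0.63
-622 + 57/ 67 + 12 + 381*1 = -15286/67 = -228.15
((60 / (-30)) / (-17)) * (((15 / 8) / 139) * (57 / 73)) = 855/689996 = 0.00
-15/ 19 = -0.79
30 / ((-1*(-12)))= 5/2 = 2.50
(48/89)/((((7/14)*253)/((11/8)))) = 0.01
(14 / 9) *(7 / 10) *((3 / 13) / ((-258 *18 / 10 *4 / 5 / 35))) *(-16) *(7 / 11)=120050/498069 = 0.24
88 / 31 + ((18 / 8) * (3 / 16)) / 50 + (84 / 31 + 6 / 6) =650437/99200 = 6.56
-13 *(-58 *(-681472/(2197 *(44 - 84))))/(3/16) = 79050752/2535 = 31183.73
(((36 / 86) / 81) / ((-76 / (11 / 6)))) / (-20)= 11/1764720 = 0.00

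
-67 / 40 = -1.68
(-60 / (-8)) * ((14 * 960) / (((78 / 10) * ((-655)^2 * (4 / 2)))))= 0.02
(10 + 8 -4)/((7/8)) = 16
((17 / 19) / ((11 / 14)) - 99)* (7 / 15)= -143171/3135 = -45.67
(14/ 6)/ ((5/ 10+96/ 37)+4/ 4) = 518/909 = 0.57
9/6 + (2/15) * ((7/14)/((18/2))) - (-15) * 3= 12557/270 = 46.51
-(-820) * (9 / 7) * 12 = 12651.43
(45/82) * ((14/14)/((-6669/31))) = -155/60762 = 0.00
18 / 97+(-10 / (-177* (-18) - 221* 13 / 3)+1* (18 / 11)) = 2592726/1426579 = 1.82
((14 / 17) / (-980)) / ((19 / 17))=-1/1330 = 0.00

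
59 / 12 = 4.92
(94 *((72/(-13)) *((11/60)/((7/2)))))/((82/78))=-37224/1435 = -25.94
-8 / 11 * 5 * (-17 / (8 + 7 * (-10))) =-340/341 = -1.00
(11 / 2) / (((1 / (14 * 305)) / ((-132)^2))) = 409202640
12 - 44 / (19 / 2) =140/19 = 7.37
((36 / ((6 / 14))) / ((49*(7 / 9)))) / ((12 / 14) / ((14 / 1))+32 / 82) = 4428/907 = 4.88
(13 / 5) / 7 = 13/35 = 0.37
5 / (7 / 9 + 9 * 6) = 45/493 = 0.09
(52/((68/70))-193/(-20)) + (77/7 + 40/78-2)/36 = 3785683/59670 = 63.44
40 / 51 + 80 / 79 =7240/4029 = 1.80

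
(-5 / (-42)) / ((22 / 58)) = 145/462 = 0.31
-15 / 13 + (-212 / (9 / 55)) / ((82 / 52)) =-3946615/4797 = -822.73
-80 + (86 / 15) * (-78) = -2636/5 = -527.20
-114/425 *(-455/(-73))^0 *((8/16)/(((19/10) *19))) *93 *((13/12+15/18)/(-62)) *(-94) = -3243/3230 = -1.00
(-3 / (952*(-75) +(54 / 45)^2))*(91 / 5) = 455/594988 = 0.00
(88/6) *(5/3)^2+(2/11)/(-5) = 60446/1485 = 40.70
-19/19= -1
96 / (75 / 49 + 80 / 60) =14112/421 = 33.52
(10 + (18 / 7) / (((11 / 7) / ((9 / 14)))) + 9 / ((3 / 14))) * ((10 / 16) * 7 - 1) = 110295/616 = 179.05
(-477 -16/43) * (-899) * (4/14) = 36907546/301 = 122616.43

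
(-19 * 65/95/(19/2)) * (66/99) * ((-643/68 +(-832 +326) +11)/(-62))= -445939/60078 = -7.42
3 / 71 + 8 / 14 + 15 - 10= 2790/497 = 5.61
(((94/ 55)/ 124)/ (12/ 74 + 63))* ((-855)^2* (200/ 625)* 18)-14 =63253034/69905 = 904.84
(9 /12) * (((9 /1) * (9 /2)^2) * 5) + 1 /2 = 10943/16 = 683.94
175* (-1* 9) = -1575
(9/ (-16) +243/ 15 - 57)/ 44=-3309/3520 = -0.94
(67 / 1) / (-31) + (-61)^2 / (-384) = -141079/11904 = -11.85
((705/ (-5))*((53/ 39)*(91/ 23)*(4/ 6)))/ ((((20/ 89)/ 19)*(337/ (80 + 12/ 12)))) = -10271.21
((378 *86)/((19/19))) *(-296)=-9622368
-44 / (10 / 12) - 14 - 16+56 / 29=-11726/145 = -80.87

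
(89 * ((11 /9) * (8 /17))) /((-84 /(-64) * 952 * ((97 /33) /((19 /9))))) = 3273776/111262977 = 0.03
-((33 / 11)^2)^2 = -81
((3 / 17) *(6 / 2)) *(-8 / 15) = -24/85 = -0.28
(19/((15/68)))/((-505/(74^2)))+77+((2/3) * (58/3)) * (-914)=-287185751/22725 = -12637.44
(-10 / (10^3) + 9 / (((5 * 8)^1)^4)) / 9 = -25591/23040000 = 0.00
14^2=196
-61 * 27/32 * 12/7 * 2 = -4941/28 = -176.46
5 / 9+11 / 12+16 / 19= 1583/684 = 2.31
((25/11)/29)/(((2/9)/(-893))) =-200925/638 = -314.93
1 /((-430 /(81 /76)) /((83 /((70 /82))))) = -275643/1143800 = -0.24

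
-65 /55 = -13/11 = -1.18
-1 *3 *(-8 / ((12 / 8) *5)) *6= 96/5 = 19.20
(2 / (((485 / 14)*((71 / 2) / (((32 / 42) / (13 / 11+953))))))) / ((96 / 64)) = 11/12706515 = 0.00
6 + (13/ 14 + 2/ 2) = 7.93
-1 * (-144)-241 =-97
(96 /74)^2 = 1.68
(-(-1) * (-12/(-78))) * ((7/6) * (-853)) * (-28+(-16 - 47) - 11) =15616.46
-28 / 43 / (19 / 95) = -140/43 = -3.26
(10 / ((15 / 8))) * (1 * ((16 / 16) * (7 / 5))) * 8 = 896/15 = 59.73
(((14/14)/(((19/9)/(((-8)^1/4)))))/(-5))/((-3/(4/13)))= -24/1235 = -0.02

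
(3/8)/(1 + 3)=3/32 = 0.09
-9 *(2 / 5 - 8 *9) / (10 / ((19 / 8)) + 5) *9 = 550962/875 = 629.67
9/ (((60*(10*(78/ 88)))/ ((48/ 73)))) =264/23725 = 0.01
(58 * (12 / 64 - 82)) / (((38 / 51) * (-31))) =1936011/9424 = 205.43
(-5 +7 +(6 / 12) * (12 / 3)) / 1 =4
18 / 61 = 0.30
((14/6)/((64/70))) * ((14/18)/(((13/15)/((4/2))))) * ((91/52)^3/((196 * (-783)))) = -60025/375238656 = 0.00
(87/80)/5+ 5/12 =0.63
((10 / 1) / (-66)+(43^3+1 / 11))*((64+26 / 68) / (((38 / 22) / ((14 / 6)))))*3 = 20744788.17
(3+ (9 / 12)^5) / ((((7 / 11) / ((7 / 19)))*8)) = 0.23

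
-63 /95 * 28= -1764/95 = -18.57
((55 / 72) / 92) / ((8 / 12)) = 55/4416 = 0.01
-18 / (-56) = 9/28 = 0.32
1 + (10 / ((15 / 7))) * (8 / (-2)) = -53/3 = -17.67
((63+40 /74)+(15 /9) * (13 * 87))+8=72392/37 = 1956.54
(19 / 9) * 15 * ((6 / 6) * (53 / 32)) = 5035/96 = 52.45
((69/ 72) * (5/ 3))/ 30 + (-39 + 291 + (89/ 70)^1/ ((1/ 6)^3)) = 7963429/15120 = 526.68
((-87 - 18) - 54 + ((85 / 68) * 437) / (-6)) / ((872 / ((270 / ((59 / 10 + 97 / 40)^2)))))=-1500250/1342989 = -1.12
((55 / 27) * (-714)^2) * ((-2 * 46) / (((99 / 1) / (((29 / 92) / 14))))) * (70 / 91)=-5866700/351 = -16714.25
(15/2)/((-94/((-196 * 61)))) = 44835/47 = 953.94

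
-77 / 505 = -0.15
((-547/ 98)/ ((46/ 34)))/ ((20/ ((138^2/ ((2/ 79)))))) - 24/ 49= -21723861/140 = -155170.44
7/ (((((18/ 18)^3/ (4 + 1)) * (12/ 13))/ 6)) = 455/2 = 227.50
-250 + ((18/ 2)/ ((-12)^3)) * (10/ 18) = -432005/1728 = -250.00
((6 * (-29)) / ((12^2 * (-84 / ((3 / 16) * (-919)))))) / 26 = -26651/279552 = -0.10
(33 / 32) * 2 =33/16 = 2.06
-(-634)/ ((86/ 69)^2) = 1509237/3698 = 408.12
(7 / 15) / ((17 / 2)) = 14/255 = 0.05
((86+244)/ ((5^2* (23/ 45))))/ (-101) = -0.26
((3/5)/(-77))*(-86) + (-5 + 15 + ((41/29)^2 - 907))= -289570982/323785 = -894.33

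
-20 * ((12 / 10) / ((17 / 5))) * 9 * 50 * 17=-54000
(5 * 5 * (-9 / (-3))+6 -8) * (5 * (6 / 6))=365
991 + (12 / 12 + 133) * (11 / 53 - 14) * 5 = -437247/53 = -8249.94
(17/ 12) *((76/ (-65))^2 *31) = 760988/12675 = 60.04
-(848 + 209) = -1057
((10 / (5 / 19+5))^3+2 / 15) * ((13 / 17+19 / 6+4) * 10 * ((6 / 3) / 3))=16970393/45900 = 369.73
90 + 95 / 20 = 379/4 = 94.75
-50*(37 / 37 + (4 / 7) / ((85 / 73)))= -8870/119 = -74.54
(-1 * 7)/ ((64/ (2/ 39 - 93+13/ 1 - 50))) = 8869/624 = 14.21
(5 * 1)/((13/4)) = 20/13 = 1.54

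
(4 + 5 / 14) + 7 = 159/14 = 11.36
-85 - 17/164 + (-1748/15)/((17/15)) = -523941/2788 = -187.93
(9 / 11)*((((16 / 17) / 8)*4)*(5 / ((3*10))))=12/187 = 0.06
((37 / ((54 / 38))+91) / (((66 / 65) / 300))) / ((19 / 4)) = 41080000/5643 = 7279.82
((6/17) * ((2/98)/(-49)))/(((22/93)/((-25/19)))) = 6975/8530753 = 0.00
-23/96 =-0.24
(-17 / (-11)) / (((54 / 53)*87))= 901/51678 = 0.02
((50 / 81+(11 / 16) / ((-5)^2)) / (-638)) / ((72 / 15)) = -20891/99221760 = 0.00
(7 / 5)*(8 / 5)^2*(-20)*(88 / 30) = -78848/375 = -210.26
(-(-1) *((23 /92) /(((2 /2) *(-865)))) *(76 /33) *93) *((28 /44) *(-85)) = 70091/20933 = 3.35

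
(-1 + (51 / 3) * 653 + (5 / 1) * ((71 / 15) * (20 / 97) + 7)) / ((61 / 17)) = 55108985/17751 = 3104.56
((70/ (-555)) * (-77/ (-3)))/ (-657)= 1078/218781 = 0.00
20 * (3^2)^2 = 1620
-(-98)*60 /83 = 70.84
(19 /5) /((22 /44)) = 7.60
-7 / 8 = -0.88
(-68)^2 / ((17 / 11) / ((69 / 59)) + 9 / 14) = 2353.98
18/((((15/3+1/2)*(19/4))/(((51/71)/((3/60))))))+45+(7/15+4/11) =12404338/222585 = 55.73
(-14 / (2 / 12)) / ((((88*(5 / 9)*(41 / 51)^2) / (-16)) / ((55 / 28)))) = 83.55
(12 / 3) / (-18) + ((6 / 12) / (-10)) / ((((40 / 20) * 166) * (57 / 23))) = -252389/1135440 = -0.22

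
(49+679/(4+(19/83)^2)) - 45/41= 246611859/1144597 = 215.46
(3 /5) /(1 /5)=3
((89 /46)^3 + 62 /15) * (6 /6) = 16609367/1460040 = 11.38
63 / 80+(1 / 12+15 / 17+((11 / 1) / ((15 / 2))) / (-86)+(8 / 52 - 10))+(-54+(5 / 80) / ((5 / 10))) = -47123493/760240 = -61.99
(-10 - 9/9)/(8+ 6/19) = -209/158 = -1.32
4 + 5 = 9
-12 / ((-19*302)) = 6/2869 = 0.00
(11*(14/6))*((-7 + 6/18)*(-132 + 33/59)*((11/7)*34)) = 212693800/177 = 1201659.89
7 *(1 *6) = 42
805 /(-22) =-36.59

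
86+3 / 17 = 1465/17 = 86.18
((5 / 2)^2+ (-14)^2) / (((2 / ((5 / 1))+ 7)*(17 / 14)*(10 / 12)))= 27.01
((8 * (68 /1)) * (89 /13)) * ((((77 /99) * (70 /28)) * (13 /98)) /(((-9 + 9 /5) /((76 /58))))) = -2874700/16443 = -174.83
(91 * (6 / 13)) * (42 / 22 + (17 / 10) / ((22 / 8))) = 5838/55 = 106.15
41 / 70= 0.59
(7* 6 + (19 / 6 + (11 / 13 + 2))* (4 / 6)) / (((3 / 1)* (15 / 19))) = 19.43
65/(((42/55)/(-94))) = -8001.19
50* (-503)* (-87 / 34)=1094025/17 = 64354.41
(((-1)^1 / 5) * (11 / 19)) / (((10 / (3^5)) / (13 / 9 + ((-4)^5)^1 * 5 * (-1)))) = -13689621/950 = -14410.13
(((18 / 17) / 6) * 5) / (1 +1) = 15/34 = 0.44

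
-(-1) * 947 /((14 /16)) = 7576/7 = 1082.29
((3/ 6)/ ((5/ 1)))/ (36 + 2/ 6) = 3/1090 = 0.00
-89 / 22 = -4.05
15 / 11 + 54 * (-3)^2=5361/11 = 487.36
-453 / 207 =-151/69 = -2.19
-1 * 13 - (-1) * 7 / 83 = -1072/83 = -12.92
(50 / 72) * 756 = 525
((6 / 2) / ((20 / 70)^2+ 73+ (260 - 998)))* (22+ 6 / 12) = -6615/65162 = -0.10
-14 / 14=-1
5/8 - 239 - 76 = -314.38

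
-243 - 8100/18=-693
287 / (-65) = -287/65 = -4.42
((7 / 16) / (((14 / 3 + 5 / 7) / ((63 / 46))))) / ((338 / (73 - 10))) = 583443/28110784 = 0.02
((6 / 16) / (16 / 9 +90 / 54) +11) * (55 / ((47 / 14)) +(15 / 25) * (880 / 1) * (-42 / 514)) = -445271365/1497796 = -297.28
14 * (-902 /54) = -6314/27 = -233.85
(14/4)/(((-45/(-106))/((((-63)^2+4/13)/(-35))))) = -2734853/2925 = -934.99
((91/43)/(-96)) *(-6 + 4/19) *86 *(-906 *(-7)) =5290285/76 = 69609.01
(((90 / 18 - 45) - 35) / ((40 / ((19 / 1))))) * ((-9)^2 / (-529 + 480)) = 23085/392 = 58.89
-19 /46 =-0.41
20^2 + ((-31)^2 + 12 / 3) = 1365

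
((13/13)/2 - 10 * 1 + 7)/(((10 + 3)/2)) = -5/13 = -0.38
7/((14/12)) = 6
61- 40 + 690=711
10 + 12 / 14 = 76/7 = 10.86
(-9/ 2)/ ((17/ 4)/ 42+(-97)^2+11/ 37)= -27972/58488821 = 0.00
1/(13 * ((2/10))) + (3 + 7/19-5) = -308/247 = -1.25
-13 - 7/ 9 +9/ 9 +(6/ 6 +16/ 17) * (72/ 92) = -39619/3519 = -11.26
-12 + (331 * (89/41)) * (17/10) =495883/410 = 1209.47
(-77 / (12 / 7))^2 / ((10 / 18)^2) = 2614689/400 = 6536.72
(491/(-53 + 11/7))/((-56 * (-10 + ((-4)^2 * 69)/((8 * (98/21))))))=3437/394560 = 0.01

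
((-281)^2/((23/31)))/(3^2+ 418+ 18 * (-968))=-6.26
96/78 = 16/13 = 1.23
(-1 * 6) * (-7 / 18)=7/3 = 2.33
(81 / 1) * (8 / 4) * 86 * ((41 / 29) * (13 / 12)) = 618813/29 = 21338.38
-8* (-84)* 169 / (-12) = -9464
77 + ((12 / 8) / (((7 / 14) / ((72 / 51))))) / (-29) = 37889/493 = 76.85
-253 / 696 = -0.36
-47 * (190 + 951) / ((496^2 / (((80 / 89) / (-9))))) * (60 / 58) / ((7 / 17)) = 3255925/59528184 = 0.05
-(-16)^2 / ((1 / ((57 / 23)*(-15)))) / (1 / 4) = 875520/23 = 38066.09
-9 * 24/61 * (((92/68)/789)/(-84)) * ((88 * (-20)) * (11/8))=-0.17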